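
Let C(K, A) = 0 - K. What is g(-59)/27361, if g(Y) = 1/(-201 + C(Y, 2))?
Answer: -1/3885262 ≈ -2.5738e-7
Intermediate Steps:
C(K, A) = -K
g(Y) = 1/(-201 - Y)
g(-59)/27361 = -1/(201 - 59)/27361 = -1/142*(1/27361) = -1*1/142*(1/27361) = -1/142*1/27361 = -1/3885262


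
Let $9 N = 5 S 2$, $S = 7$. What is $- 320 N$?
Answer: $- \frac{22400}{9} \approx -2488.9$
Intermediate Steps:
$N = \frac{70}{9}$ ($N = \frac{5 \cdot 7 \cdot 2}{9} = \frac{35 \cdot 2}{9} = \frac{1}{9} \cdot 70 = \frac{70}{9} \approx 7.7778$)
$- 320 N = \left(-320\right) \frac{70}{9} = - \frac{22400}{9}$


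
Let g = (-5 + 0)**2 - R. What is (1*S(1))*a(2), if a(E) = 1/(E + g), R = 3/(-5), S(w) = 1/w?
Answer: 5/138 ≈ 0.036232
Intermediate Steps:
R = -3/5 (R = 3*(-1/5) = -3/5 ≈ -0.60000)
g = 128/5 (g = (-5 + 0)**2 - 1*(-3/5) = (-5)**2 + 3/5 = 25 + 3/5 = 128/5 ≈ 25.600)
a(E) = 1/(128/5 + E) (a(E) = 1/(E + 128/5) = 1/(128/5 + E))
(1*S(1))*a(2) = (1/1)*(5/(128 + 5*2)) = (1*1)*(5/(128 + 10)) = 1*(5/138) = 5/138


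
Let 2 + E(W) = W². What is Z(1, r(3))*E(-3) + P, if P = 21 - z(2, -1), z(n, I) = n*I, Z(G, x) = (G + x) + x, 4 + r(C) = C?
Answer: 16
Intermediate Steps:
r(C) = -4 + C
Z(G, x) = G + 2*x
z(n, I) = I*n
P = 23 (P = 21 - (-1)*2 = 21 - 1*(-2) = 21 + 2 = 23)
E(W) = -2 + W²
Z(1, r(3))*E(-3) + P = (1 + 2*(-4 + 3))*(-2 + (-3)²) + 23 = (1 + 2*(-1))*(-2 + 9) + 23 = (1 - 2)*7 + 23 = -1*7 + 23 = -7 + 23 = 16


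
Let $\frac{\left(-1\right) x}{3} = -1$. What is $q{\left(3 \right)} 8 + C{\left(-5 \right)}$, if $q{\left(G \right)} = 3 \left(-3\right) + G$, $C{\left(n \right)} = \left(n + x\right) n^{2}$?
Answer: $-98$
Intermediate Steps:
$x = 3$ ($x = \left(-3\right) \left(-1\right) = 3$)
$C{\left(n \right)} = n^{2} \left(3 + n\right)$ ($C{\left(n \right)} = \left(n + 3\right) n^{2} = \left(3 + n\right) n^{2} = n^{2} \left(3 + n\right)$)
$q{\left(G \right)} = -9 + G$
$q{\left(3 \right)} 8 + C{\left(-5 \right)} = \left(-9 + 3\right) 8 + \left(-5\right)^{2} \left(3 - 5\right) = \left(-6\right) 8 + 25 \left(-2\right) = -48 - 50 = -98$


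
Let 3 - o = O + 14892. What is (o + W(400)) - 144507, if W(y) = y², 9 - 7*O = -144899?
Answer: -140680/7 ≈ -20097.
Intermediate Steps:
O = 144908/7 (O = 9/7 - ⅐*(-144899) = 9/7 + 144899/7 = 144908/7 ≈ 20701.)
o = -249131/7 (o = 3 - (144908/7 + 14892) = 3 - 1*249152/7 = 3 - 249152/7 = -249131/7 ≈ -35590.)
(o + W(400)) - 144507 = (-249131/7 + 400²) - 144507 = (-249131/7 + 160000) - 144507 = 870869/7 - 144507 = -140680/7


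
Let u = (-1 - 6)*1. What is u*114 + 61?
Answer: -737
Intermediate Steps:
u = -7 (u = -7*1 = -7)
u*114 + 61 = -7*114 + 61 = -798 + 61 = -737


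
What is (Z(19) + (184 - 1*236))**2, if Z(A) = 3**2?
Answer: 1849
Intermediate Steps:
Z(A) = 9
(Z(19) + (184 - 1*236))**2 = (9 + (184 - 1*236))**2 = (9 + (184 - 236))**2 = (9 - 52)**2 = (-43)**2 = 1849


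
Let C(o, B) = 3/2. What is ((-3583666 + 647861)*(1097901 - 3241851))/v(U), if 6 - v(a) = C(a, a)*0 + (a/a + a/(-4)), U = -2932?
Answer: -3147109564875/364 ≈ -8.6459e+9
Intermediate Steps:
C(o, B) = 3/2 (C(o, B) = 3*(½) = 3/2)
v(a) = 5 + a/4 (v(a) = 6 - ((3/2)*0 + (a/a + a/(-4))) = 6 - (0 + (1 + a*(-¼))) = 6 - (0 + (1 - a/4)) = 6 - (1 - a/4) = 6 + (-1 + a/4) = 5 + a/4)
((-3583666 + 647861)*(1097901 - 3241851))/v(U) = ((-3583666 + 647861)*(1097901 - 3241851))/(5 + (¼)*(-2932)) = (-2935805*(-2143950))/(5 - 733) = 6294219129750/(-728) = 6294219129750*(-1/728) = -3147109564875/364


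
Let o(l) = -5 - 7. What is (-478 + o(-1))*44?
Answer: -21560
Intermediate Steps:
o(l) = -12
(-478 + o(-1))*44 = (-478 - 12)*44 = -490*44 = -21560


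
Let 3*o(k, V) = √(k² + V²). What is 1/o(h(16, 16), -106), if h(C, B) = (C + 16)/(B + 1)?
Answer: 51*√812057/1624114 ≈ 0.028297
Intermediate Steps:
h(C, B) = (16 + C)/(1 + B)
o(k, V) = √(V² + k²)/3 (o(k, V) = √(k² + V²)/3 = √(V² + k²)/3)
1/o(h(16, 16), -106) = 1/(√((-106)² + ((16 + 16)/(1 + 16))²)/3) = 1/(√(11236 + (32/17)²)/3) = 1/(√(11236 + 1024/289)/3) = 1/(√(3248228/289)/3) = 1/((2*√812057/17)/3) = 1/(2*√812057/51) = 51*√812057/1624114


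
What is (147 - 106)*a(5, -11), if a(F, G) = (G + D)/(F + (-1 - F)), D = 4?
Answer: 287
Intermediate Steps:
a(F, G) = -4 - G (a(F, G) = (G + 4)/(F + (-1 - F)) = (4 + G)/(-1) = (4 + G)*(-1) = -4 - G)
(147 - 106)*a(5, -11) = (147 - 106)*(-4 - 1*(-11)) = 41*(-4 + 11) = 41*7 = 287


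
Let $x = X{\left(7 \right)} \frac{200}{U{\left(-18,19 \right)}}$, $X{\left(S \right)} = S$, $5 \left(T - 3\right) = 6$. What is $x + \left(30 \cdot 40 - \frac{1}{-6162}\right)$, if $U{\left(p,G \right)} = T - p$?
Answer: $\frac{95990279}{75998} \approx 1263.1$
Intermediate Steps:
$T = \frac{21}{5}$ ($T = 3 + \frac{1}{5} \cdot 6 = 3 + \frac{6}{5} = \frac{21}{5} \approx 4.2$)
$U{\left(p,G \right)} = \frac{21}{5} - p$
$x = \frac{7000}{111}$ ($x = 7 \frac{200}{\frac{21}{5} - -18} = 7 \frac{200}{\frac{21}{5} + 18} = 7 \frac{200}{\frac{111}{5}} = 7 \cdot 200 \cdot \frac{5}{111} = 7 \cdot \frac{1000}{111} = \frac{7000}{111} \approx 63.063$)
$x + \left(30 \cdot 40 - \frac{1}{-6162}\right) = \frac{7000}{111} + \left(30 \cdot 40 - \frac{1}{-6162}\right) = \frac{7000}{111} + \left(1200 - - \frac{1}{6162}\right) = \frac{7000}{111} + \left(1200 + \frac{1}{6162}\right) = \frac{7000}{111} + \frac{7394401}{6162} = \frac{95990279}{75998}$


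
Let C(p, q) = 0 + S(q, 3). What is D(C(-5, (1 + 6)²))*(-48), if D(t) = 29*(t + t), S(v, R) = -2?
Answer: 5568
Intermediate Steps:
C(p, q) = -2 (C(p, q) = 0 - 2 = -2)
D(t) = 58*t (D(t) = 29*(2*t) = 58*t)
D(C(-5, (1 + 6)²))*(-48) = (58*(-2))*(-48) = -116*(-48) = 5568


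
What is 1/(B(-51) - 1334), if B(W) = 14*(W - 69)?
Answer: -1/3014 ≈ -0.00033179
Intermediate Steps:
B(W) = -966 + 14*W (B(W) = 14*(-69 + W) = -966 + 14*W)
1/(B(-51) - 1334) = 1/((-966 + 14*(-51)) - 1334) = 1/((-966 - 714) - 1334) = 1/(-1680 - 1334) = 1/(-3014) = -1/3014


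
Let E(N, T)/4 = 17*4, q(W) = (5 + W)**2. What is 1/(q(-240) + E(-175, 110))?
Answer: 1/55497 ≈ 1.8019e-5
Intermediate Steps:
E(N, T) = 272 (E(N, T) = 4*(17*4) = 4*68 = 272)
1/(q(-240) + E(-175, 110)) = 1/((5 - 240)**2 + 272) = 1/((-235)**2 + 272) = 1/(55225 + 272) = 1/55497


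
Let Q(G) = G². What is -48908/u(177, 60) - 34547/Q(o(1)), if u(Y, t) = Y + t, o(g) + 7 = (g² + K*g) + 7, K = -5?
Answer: -8970167/3792 ≈ -2365.6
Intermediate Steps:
o(g) = g² - 5*g (o(g) = -7 + ((g² - 5*g) + 7) = -7 + (7 + g² - 5*g) = g² - 5*g)
-48908/u(177, 60) - 34547/Q(o(1)) = -48908/(177 + 60) - 34547/(-5 + 1)² = -48908/237 - 34547/((1*(-4))²) = -48908*1/237 - 34547/((-4)²) = -48908/237 - 34547/16 = -8970167/3792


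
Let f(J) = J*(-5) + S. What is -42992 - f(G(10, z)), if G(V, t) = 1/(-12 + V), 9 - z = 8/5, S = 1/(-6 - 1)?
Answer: -601921/14 ≈ -42994.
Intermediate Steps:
S = -⅐ (S = 1/(-7) = -⅐ ≈ -0.14286)
z = 37/5 (z = 9 - 8/5 = 37/5 ≈ 7.4000)
f(J) = -⅐ - 5*J (f(J) = J*(-5) - ⅐ = -5*J - ⅐ = -⅐ - 5*J)
-42992 - f(G(10, z)) = -42992 - (-⅐ - 5/(-12 + 10)) = -42992 - (-⅐ - 5/(-2)) = -42992 - (-⅐ - 5*(-½)) = -42992 - (-⅐ + 5/2) = -42992 - 1*33/14 = -42992 - 33/14 = -601921/14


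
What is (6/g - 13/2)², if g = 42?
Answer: 7921/196 ≈ 40.413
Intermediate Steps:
(6/g - 13/2)² = (6/42 - 13/2)² = (6*(1/42) - 13*½)² = (⅐ - 13/2)² = (-89/14)² = 7921/196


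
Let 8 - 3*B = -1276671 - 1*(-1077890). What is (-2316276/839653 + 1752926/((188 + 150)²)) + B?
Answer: 3178753265654825/47962658666 ≈ 66276.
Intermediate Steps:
B = 66263 (B = 8/3 - (-1276671 - 1*(-1077890))/3 = 8/3 - (-1276671 + 1077890)/3 = 8/3 - ⅓*(-198781) = 8/3 + 198781/3 = 66263)
(-2316276/839653 + 1752926/((188 + 150)²)) + B = (-2316276/839653 + 1752926/((188 + 150)²)) + 66263 = (-2316276*1/839653 + 1752926/(338²)) + 66263 = (-2316276/839653 + 1752926/114244) + 66263 = (-2316276/839653 + 1752926*(1/114244)) + 66263 = (-2316276/839653 + 876463/57122) + 66263 = 603614469667/47962658666 + 66263 = 3178753265654825/47962658666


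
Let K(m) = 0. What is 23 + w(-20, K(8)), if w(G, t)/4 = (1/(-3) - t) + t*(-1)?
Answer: 65/3 ≈ 21.667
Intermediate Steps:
w(G, t) = -4/3 - 8*t (w(G, t) = 4*((1/(-3) - t) + t*(-1)) = 4*((-⅓ - t) - t) = 4*(-⅓ - 2*t) = -4/3 - 8*t)
23 + w(-20, K(8)) = 23 + (-4/3 - 8*0) = 23 + (-4/3 + 0) = 23 - 4/3 = 65/3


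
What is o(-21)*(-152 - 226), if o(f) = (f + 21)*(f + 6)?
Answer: 0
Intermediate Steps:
o(f) = (6 + f)*(21 + f) (o(f) = (21 + f)*(6 + f) = (6 + f)*(21 + f))
o(-21)*(-152 - 226) = (126 + (-21)² + 27*(-21))*(-152 - 226) = (126 + 441 - 567)*(-378) = 0*(-378) = 0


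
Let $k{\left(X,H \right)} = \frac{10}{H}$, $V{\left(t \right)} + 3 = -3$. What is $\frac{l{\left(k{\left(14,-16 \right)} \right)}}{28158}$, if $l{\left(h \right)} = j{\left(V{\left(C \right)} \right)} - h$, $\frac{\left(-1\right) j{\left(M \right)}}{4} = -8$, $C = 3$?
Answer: $\frac{87}{75088} \approx 0.0011586$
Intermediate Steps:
$V{\left(t \right)} = -6$ ($V{\left(t \right)} = -3 - 3 = -6$)
$j{\left(M \right)} = 32$ ($j{\left(M \right)} = \left(-4\right) \left(-8\right) = 32$)
$l{\left(h \right)} = 32 - h$
$\frac{l{\left(k{\left(14,-16 \right)} \right)}}{28158} = \frac{32 - \frac{10}{-16}}{28158} = \left(32 - 10 \left(- \frac{1}{16}\right)\right) \frac{1}{28158} = \left(32 - - \frac{5}{8}\right) \frac{1}{28158} = \left(32 + \frac{5}{8}\right) \frac{1}{28158} = \frac{261}{8} \cdot \frac{1}{28158} = \frac{87}{75088}$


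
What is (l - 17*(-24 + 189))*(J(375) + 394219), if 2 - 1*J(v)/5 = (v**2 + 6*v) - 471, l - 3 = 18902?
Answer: -5116435100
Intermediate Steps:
l = 18905 (l = 3 + 18902 = 18905)
J(v) = 2365 - 30*v - 5*v**2 (J(v) = 10 - 5*((v**2 + 6*v) - 471) = 10 - 5*(-471 + v**2 + 6*v) = 10 + (2355 - 30*v - 5*v**2) = 2365 - 30*v - 5*v**2)
(l - 17*(-24 + 189))*(J(375) + 394219) = (18905 - 17*(-24 + 189))*((2365 - 30*375 - 5*375**2) + 394219) = (18905 - 17*165)*((2365 - 11250 - 5*140625) + 394219) = (18905 - 2805)*((2365 - 11250 - 703125) + 394219) = 16100*(-712010 + 394219) = 16100*(-317791) = -5116435100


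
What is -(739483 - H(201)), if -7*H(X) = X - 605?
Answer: -5175977/7 ≈ -7.3943e+5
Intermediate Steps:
H(X) = 605/7 - X/7 (H(X) = -(X - 605)/7 = -(-605 + X)/7 = 605/7 - X/7)
-(739483 - H(201)) = -(739483 - (605/7 - ⅐*201)) = -(739483 - (605/7 - 201/7)) = -(739483 - 1*404/7) = -(739483 - 404/7) = -1*5175977/7 = -5175977/7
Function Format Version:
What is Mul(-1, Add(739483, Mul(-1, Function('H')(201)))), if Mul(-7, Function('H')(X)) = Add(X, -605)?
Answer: Rational(-5175977, 7) ≈ -7.3943e+5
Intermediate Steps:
Function('H')(X) = Add(Rational(605, 7), Mul(Rational(-1, 7), X)) (Function('H')(X) = Mul(Rational(-1, 7), Add(X, -605)) = Mul(Rational(-1, 7), Add(-605, X)) = Add(Rational(605, 7), Mul(Rational(-1, 7), X)))
Mul(-1, Add(739483, Mul(-1, Function('H')(201)))) = Mul(-1, Add(739483, Mul(-1, Add(Rational(605, 7), Mul(Rational(-1, 7), 201))))) = Mul(-1, Add(739483, Mul(-1, Add(Rational(605, 7), Rational(-201, 7))))) = Mul(-1, Add(739483, Mul(-1, Rational(404, 7)))) = Mul(-1, Add(739483, Rational(-404, 7))) = Mul(-1, Rational(5175977, 7)) = Rational(-5175977, 7)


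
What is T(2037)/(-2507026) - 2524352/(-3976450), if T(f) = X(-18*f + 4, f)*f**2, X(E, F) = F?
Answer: -16801839581662349/4984531768850 ≈ -3370.8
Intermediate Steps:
T(f) = f**3 (T(f) = f*f**2 = f**3)
T(2037)/(-2507026) - 2524352/(-3976450) = 2037**3/(-2507026) - 2524352/(-3976450) = 8452264653*(-1/2507026) - 2524352*(-1/3976450) = -8452264653/2507026 + 1262176/1988225 = -16801839581662349/4984531768850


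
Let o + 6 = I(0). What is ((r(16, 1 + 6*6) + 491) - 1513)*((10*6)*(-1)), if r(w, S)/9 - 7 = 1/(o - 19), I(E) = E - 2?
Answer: 57560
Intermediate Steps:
I(E) = -2 + E
o = -8 (o = -6 + (-2 + 0) = -6 - 2 = -8)
r(w, S) = 188/3 (r(w, S) = 63 + 9/(-8 - 19) = 63 + 9/(-27) = 63 + 9*(-1/27) = 63 - 1/3 = 188/3)
((r(16, 1 + 6*6) + 491) - 1513)*((10*6)*(-1)) = ((188/3 + 491) - 1513)*((10*6)*(-1)) = (1661/3 - 1513)*(60*(-1)) = -2878/3*(-60) = 57560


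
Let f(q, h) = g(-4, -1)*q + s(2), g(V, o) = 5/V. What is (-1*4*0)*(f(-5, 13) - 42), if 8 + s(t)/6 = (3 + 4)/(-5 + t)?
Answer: 0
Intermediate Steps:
s(t) = -48 + 42/(-5 + t) (s(t) = -48 + 6*((3 + 4)/(-5 + t)) = -48 + 6*(7/(-5 + t)) = -48 + 42/(-5 + t))
f(q, h) = -62 - 5*q/4 (f(q, h) = (5/(-4))*q + 6*(47 - 8*2)/(-5 + 2) = (5*(-¼))*q + 6*(47 - 16)/(-3) = -5*q/4 + 6*(-⅓)*31 = -5*q/4 - 62 = -62 - 5*q/4)
(-1*4*0)*(f(-5, 13) - 42) = (-1*4*0)*((-62 - 5/4*(-5)) - 42) = (-4*0)*((-62 + 25/4) - 42) = 0*(-223/4 - 42) = 0*(-391/4) = 0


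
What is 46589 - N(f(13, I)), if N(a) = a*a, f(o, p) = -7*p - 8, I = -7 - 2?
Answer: 43564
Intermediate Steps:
I = -9
f(o, p) = -8 - 7*p
N(a) = a²
46589 - N(f(13, I)) = 46589 - (-8 - 7*(-9))² = 46589 - (-8 + 63)² = 46589 - 1*55² = 46589 - 1*3025 = 46589 - 3025 = 43564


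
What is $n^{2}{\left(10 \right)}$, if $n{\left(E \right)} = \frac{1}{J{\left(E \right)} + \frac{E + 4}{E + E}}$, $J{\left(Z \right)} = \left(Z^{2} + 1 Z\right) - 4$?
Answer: $\frac{100}{1138489} \approx 8.7836 \cdot 10^{-5}$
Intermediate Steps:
$J{\left(Z \right)} = -4 + Z + Z^{2}$ ($J{\left(Z \right)} = \left(Z^{2} + Z\right) - 4 = \left(Z + Z^{2}\right) - 4 = -4 + Z + Z^{2}$)
$n{\left(E \right)} = \frac{1}{-4 + E + E^{2} + \frac{4 + E}{2 E}}$ ($n{\left(E \right)} = \frac{1}{\left(-4 + E + E^{2}\right) + \frac{E + 4}{E + E}} = \frac{1}{\left(-4 + E + E^{2}\right) + \frac{4 + E}{2 E}} = \frac{1}{-4 + E + E^{2} + \frac{4 + E}{2 E}}$)
$n^{2}{\left(10 \right)} = \left(2 \cdot 10 \frac{1}{4 + 10 + 2 \cdot 10 \left(-4 + 10 + 10^{2}\right)}\right)^{2} = \left(2 \cdot 10 \frac{1}{4 + 10 + 2 \cdot 10 \left(-4 + 10 + 100\right)}\right)^{2} = \left(2 \cdot 10 \frac{1}{4 + 10 + 2 \cdot 10 \cdot 106}\right)^{2} = \left(2 \cdot 10 \frac{1}{4 + 10 + 2120}\right)^{2} = \left(2 \cdot 10 \cdot \frac{1}{2134}\right)^{2} = \left(\frac{10}{1067}\right)^{2} = \frac{100}{1138489}$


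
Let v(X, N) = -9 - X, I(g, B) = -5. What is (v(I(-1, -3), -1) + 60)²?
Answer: 3136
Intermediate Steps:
(v(I(-1, -3), -1) + 60)² = ((-9 - 1*(-5)) + 60)² = ((-9 + 5) + 60)² = (-4 + 60)² = 56² = 3136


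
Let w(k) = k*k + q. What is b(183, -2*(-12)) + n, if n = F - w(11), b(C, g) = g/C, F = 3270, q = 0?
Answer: 192097/61 ≈ 3149.1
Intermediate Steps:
w(k) = k**2 (w(k) = k*k + 0 = k**2 + 0 = k**2)
n = 3149 (n = 3270 - 1*11**2 = 3270 - 1*121 = 3270 - 121 = 3149)
b(183, -2*(-12)) + n = -2*(-12)/183 + 3149 = 24*(1/183) + 3149 = 8/61 + 3149 = 192097/61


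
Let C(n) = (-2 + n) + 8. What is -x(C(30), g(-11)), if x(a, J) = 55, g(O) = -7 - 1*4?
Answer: -55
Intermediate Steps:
C(n) = 6 + n
g(O) = -11 (g(O) = -7 - 4 = -11)
-x(C(30), g(-11)) = -1*55 = -55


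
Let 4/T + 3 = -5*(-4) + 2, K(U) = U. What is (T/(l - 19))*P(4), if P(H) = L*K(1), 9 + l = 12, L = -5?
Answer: 5/76 ≈ 0.065789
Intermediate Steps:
l = 3 (l = -9 + 12 = 3)
T = 4/19 (T = 4/(-3 + (-5*(-4) + 2)) = 4/(-3 + (20 + 2)) = 4/(-3 + 22) = 4/19 ≈ 0.21053)
P(H) = -5 (P(H) = -5*1 = -5)
(T/(l - 19))*P(4) = (4/(19*(3 - 19)))*(-5) = ((4/19)/(-16))*(-5) = ((4/19)*(-1/16))*(-5) = -1/76*(-5) = 5/76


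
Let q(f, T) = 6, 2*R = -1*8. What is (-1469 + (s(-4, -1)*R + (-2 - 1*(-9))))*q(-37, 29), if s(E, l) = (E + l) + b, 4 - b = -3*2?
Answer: -8892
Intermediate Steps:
R = -4 (R = (-1*8)/2 = (1/2)*(-8) = -4)
b = 10 (b = 4 - (-3)*2 = 4 - 1*(-6) = 4 + 6 = 10)
s(E, l) = 10 + E + l (s(E, l) = (E + l) + 10 = 10 + E + l)
(-1469 + (s(-4, -1)*R + (-2 - 1*(-9))))*q(-37, 29) = (-1469 + ((10 - 4 - 1)*(-4) + (-2 - 1*(-9))))*6 = (-1469 + (5*(-4) + (-2 + 9)))*6 = (-1469 + (-20 + 7))*6 = (-1469 - 13)*6 = -1482*6 = -8892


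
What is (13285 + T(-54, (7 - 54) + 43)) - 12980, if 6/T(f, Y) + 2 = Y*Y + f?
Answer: 6097/20 ≈ 304.85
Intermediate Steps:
T(f, Y) = 6/(-2 + f + Y²) (T(f, Y) = 6/(-2 + (Y*Y + f)) = 6/(-2 + (Y² + f)) = 6/(-2 + (f + Y²)) = 6/(-2 + f + Y²))
(13285 + T(-54, (7 - 54) + 43)) - 12980 = (13285 + 6/(-2 - 54 + ((7 - 54) + 43)²)) - 12980 = (13285 + 6/(-2 - 54 + (-47 + 43)²)) - 12980 = (13285 + 6/(-2 - 54 + (-4)²)) - 12980 = (13285 + 6/(-2 - 54 + 16)) - 12980 = (13285 + 6/(-40)) - 12980 = (13285 + 6*(-1/40)) - 12980 = (13285 - 3/20) - 12980 = 265697/20 - 12980 = 6097/20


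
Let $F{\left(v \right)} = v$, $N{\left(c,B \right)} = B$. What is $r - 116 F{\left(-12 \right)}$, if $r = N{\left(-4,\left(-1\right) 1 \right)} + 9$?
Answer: $1400$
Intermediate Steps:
$r = 8$ ($r = \left(-1\right) 1 + 9 = -1 + 9 = 8$)
$r - 116 F{\left(-12 \right)} = 8 - -1392 = 8 + 1392 = 1400$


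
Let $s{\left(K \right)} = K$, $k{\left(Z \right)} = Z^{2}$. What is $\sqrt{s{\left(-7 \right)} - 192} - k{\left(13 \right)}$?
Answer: $-169 + i \sqrt{199} \approx -169.0 + 14.107 i$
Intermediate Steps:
$\sqrt{s{\left(-7 \right)} - 192} - k{\left(13 \right)} = \sqrt{-7 - 192} - 13^{2} = \sqrt{-199} - 169 = i \sqrt{199} - 169 = -169 + i \sqrt{199}$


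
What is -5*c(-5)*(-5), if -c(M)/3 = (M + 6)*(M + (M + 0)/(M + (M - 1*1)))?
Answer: 3750/11 ≈ 340.91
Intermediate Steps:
c(M) = -3*(6 + M)*(M + M/(-1 + 2*M)) (c(M) = -3*(M + 6)*(M + (M + 0)/(M + (M - 1*1))) = -3*(6 + M)*(M + M/(M + (M - 1))) = -3*(6 + M)*(M + M/(M + (-1 + M))) = -3*(6 + M)*(M + M/(-1 + 2*M)))
-5*c(-5)*(-5) = -30*(-5)**2*(-6 - 1*(-5))/(-1 + 2*(-5))*(-5) = -30*25*(-6 + 5)/(-1 - 10)*(-5) = -30*25*(-1)/(-11)*(-5) = -30*25*(-1)*(-1)/11*(-5) = -5*150/11*(-5) = -750/11*(-5) = 3750/11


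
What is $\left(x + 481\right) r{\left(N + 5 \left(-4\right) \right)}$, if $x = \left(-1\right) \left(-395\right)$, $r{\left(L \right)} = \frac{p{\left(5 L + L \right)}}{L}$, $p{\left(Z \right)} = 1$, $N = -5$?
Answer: $- \frac{876}{25} \approx -35.04$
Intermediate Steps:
$r{\left(L \right)} = \frac{1}{L}$ ($r{\left(L \right)} = 1 \frac{1}{L} = \frac{1}{L}$)
$x = 395$
$\left(x + 481\right) r{\left(N + 5 \left(-4\right) \right)} = \frac{395 + 481}{-5 + 5 \left(-4\right)} = \frac{876}{-5 - 20} = \frac{876}{-25} = 876 \left(- \frac{1}{25}\right) = - \frac{876}{25}$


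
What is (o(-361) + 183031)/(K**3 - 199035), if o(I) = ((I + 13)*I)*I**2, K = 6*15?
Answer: 16372149619/529965 ≈ 30893.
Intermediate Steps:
K = 90
o(I) = I**3*(13 + I) (o(I) = ((13 + I)*I)*I**2 = (I*(13 + I))*I**2 = I**3*(13 + I))
(o(-361) + 183031)/(K**3 - 199035) = ((-361)**3*(13 - 361) + 183031)/(90**3 - 199035) = (-47045881*(-348) + 183031)/(729000 - 199035) = (16371966588 + 183031)/529965 = 16372149619*(1/529965) = 16372149619/529965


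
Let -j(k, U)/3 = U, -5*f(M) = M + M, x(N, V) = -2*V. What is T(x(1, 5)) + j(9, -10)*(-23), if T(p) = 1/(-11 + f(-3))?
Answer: -33815/49 ≈ -690.10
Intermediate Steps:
f(M) = -2*M/5 (f(M) = -(M + M)/5 = -2*M/5)
j(k, U) = -3*U
T(p) = -5/49 (T(p) = 1/(-11 - 2/5*(-3)) = 1/(-11 + 6/5) = 1/(-49/5) = -5/49)
T(x(1, 5)) + j(9, -10)*(-23) = -5/49 - 3*(-10)*(-23) = -5/49 + 30*(-23) = -5/49 - 690 = -33815/49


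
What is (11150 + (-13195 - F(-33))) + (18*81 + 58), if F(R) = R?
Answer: -496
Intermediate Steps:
(11150 + (-13195 - F(-33))) + (18*81 + 58) = (11150 + (-13195 - 1*(-33))) + (18*81 + 58) = (11150 + (-13195 + 33)) + (1458 + 58) = (11150 - 13162) + 1516 = -2012 + 1516 = -496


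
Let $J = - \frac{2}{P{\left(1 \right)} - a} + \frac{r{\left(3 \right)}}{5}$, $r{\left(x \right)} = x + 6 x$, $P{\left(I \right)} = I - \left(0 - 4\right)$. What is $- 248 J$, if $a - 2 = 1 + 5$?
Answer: $- \frac{18104}{15} \approx -1206.9$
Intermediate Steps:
$P{\left(I \right)} = 4 + I$ ($P{\left(I \right)} = I - \left(0 - 4\right) = I - -4 = I + 4 = 4 + I$)
$a = 8$ ($a = 2 + \left(1 + 5\right) = 2 + 6 = 8$)
$r{\left(x \right)} = 7 x$
$J = \frac{73}{15}$ ($J = - \frac{2}{\left(4 + 1\right) - 8} + \frac{7 \cdot 3}{5} = - \frac{2}{5 - 8} + 21 \cdot \frac{1}{5} = - \frac{2}{-3} + \frac{21}{5} = \left(-2\right) \left(- \frac{1}{3}\right) + \frac{21}{5} = \frac{2}{3} + \frac{21}{5} = \frac{73}{15} \approx 4.8667$)
$- 248 J = \left(-248\right) \frac{73}{15} = - \frac{18104}{15}$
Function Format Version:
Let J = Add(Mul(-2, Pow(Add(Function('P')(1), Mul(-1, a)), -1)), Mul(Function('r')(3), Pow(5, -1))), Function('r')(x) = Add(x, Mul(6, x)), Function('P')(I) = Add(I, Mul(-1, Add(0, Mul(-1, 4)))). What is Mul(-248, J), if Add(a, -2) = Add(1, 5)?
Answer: Rational(-18104, 15) ≈ -1206.9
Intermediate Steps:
Function('P')(I) = Add(4, I) (Function('P')(I) = Add(I, Mul(-1, Add(0, -4))) = Add(I, Mul(-1, -4)) = Add(I, 4) = Add(4, I))
a = 8 (a = Add(2, Add(1, 5)) = Add(2, 6) = 8)
Function('r')(x) = Mul(7, x)
J = Rational(73, 15) (J = Add(Mul(-2, Pow(Add(Add(4, 1), Mul(-1, 8)), -1)), Mul(Mul(7, 3), Pow(5, -1))) = Add(Mul(-2, Pow(Add(5, -8), -1)), Mul(21, Rational(1, 5))) = Add(Mul(-2, Pow(-3, -1)), Rational(21, 5)) = Add(Mul(-2, Rational(-1, 3)), Rational(21, 5)) = Add(Rational(2, 3), Rational(21, 5)) = Rational(73, 15) ≈ 4.8667)
Mul(-248, J) = Mul(-248, Rational(73, 15)) = Rational(-18104, 15)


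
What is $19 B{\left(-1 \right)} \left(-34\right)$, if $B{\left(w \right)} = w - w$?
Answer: $0$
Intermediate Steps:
$B{\left(w \right)} = 0$
$19 B{\left(-1 \right)} \left(-34\right) = 19 \cdot 0 \left(-34\right) = 0 \left(-34\right) = 0$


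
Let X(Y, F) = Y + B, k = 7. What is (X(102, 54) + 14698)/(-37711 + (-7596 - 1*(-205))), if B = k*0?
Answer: -7400/22551 ≈ -0.32815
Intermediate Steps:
B = 0 (B = 7*0 = 0)
X(Y, F) = Y (X(Y, F) = Y + 0 = Y)
(X(102, 54) + 14698)/(-37711 + (-7596 - 1*(-205))) = (102 + 14698)/(-37711 + (-7596 - 1*(-205))) = 14800/(-37711 + (-7596 + 205)) = 14800/(-37711 - 7391) = 14800/(-45102) = 14800*(-1/45102) = -7400/22551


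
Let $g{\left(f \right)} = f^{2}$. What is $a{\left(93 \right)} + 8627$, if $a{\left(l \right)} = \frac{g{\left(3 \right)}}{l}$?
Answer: $\frac{267440}{31} \approx 8627.1$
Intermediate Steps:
$a{\left(l \right)} = \frac{9}{l}$ ($a{\left(l \right)} = \frac{3^{2}}{l} = \frac{9}{l}$)
$a{\left(93 \right)} + 8627 = \frac{9}{93} + 8627 = 9 \cdot \frac{1}{93} + 8627 = \frac{3}{31} + 8627 = \frac{267440}{31}$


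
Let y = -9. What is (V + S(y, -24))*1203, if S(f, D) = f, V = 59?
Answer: 60150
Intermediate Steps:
(V + S(y, -24))*1203 = (59 - 9)*1203 = 50*1203 = 60150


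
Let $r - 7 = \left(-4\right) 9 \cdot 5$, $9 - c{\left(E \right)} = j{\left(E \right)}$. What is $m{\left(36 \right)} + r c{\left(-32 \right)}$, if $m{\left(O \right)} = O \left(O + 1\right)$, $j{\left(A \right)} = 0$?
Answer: $-225$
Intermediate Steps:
$c{\left(E \right)} = 9$ ($c{\left(E \right)} = 9 - 0 = 9 + 0 = 9$)
$r = -173$ ($r = 7 + \left(-4\right) 9 \cdot 5 = 7 - 180 = -173$)
$m{\left(O \right)} = O \left(1 + O\right)$
$m{\left(36 \right)} + r c{\left(-32 \right)} = 36 \left(1 + 36\right) - 1557 = 36 \cdot 37 - 1557 = 1332 - 1557 = -225$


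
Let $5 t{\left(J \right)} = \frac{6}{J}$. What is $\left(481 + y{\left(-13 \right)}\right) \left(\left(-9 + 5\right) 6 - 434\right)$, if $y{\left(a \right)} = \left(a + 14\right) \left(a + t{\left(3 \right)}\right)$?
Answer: $- \frac{1072636}{5} \approx -2.1453 \cdot 10^{5}$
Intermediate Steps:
$t{\left(J \right)} = \frac{6}{5 J}$ ($t{\left(J \right)} = \frac{6 \frac{1}{J}}{5} = \frac{6}{5 J}$)
$y{\left(a \right)} = \left(14 + a\right) \left(\frac{2}{5} + a\right)$ ($y{\left(a \right)} = \left(a + 14\right) \left(a + \frac{6}{5 \cdot 3}\right) = \left(14 + a\right) \left(a + \frac{6}{5} \cdot \frac{1}{3}\right) = \left(14 + a\right) \left(a + \frac{2}{5}\right) = \left(14 + a\right) \left(\frac{2}{5} + a\right)$)
$\left(481 + y{\left(-13 \right)}\right) \left(\left(-9 + 5\right) 6 - 434\right) = \left(481 + \left(\frac{28}{5} + \left(-13\right)^{2} + \frac{72}{5} \left(-13\right)\right)\right) \left(\left(-9 + 5\right) 6 - 434\right) = \left(481 + \left(\frac{28}{5} + 169 - \frac{936}{5}\right)\right) \left(\left(-4\right) 6 - 434\right) = \left(481 - \frac{63}{5}\right) \left(-24 - 434\right) = \frac{2342}{5} \left(-458\right) = - \frac{1072636}{5}$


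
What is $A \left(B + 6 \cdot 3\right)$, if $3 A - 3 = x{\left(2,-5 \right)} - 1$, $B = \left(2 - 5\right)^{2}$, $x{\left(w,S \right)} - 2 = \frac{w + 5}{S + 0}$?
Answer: $\frac{117}{5} \approx 23.4$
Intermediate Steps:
$x{\left(w,S \right)} = 2 + \frac{5 + w}{S}$ ($x{\left(w,S \right)} = 2 + \frac{w + 5}{S + 0} = 2 + \frac{5 + w}{S}$)
$B = 9$ ($B = \left(-3\right)^{2} = 9$)
$A = \frac{13}{15}$ ($A = 1 + \frac{\frac{5 + 2 + 2 \left(-5\right)}{-5} - 1}{3} = 1 + \frac{- \frac{5 + 2 - 10}{5} - 1}{3} = 1 + \frac{\left(- \frac{1}{5}\right) \left(-3\right) - 1}{3} = 1 + \frac{\frac{3}{5} - 1}{3} = 1 + \frac{1}{3} \left(- \frac{2}{5}\right) = 1 - \frac{2}{15} = \frac{13}{15} \approx 0.86667$)
$A \left(B + 6 \cdot 3\right) = \frac{13 \left(9 + 6 \cdot 3\right)}{15} = \frac{13 \left(9 + 18\right)}{15} = \frac{13}{15} \cdot 27 = \frac{117}{5}$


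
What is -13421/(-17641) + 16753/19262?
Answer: 554054975/339800942 ≈ 1.6305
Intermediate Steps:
-13421/(-17641) + 16753/19262 = -13421*(-1/17641) + 16753*(1/19262) = 13421/17641 + 16753/19262 = 554054975/339800942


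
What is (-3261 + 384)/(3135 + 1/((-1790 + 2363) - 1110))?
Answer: -1544949/1683494 ≈ -0.91770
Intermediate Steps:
(-3261 + 384)/(3135 + 1/((-1790 + 2363) - 1110)) = -2877/(3135 + 1/(573 - 1110)) = -2877/(3135 + 1/(-537)) = -2877/(3135 - 1/537) = -2877/1683494/537 = -2877*537/1683494 = -1544949/1683494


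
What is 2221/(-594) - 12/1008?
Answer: -31193/8316 ≈ -3.7510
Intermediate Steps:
2221/(-594) - 12/1008 = 2221*(-1/594) - 12*1/1008 = -2221/594 - 1/84 = -31193/8316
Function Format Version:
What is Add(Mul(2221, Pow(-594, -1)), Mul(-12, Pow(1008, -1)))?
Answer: Rational(-31193, 8316) ≈ -3.7510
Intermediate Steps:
Add(Mul(2221, Pow(-594, -1)), Mul(-12, Pow(1008, -1))) = Add(Mul(2221, Rational(-1, 594)), Mul(-12, Rational(1, 1008))) = Add(Rational(-2221, 594), Rational(-1, 84)) = Rational(-31193, 8316)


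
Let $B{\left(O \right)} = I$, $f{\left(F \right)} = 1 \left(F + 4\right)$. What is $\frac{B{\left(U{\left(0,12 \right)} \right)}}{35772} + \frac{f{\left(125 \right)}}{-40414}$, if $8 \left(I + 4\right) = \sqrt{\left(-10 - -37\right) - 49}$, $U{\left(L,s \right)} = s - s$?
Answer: $- \frac{108551}{32856582} + \frac{i \sqrt{22}}{286176} \approx -0.0033038 + 1.639 \cdot 10^{-5} i$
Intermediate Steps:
$U{\left(L,s \right)} = 0$
$I = -4 + \frac{i \sqrt{22}}{8}$ ($I = -4 + \frac{\sqrt{\left(-10 - -37\right) - 49}}{8} = -4 + \frac{\sqrt{\left(-10 + 37\right) - 49}}{8} = -4 + \frac{\sqrt{27 - 49}}{8} = -4 + \frac{\sqrt{-22}}{8} = -4 + \frac{i \sqrt{22}}{8} \approx -4.0 + 0.5863 i$)
$f{\left(F \right)} = 4 + F$ ($f{\left(F \right)} = 1 \left(4 + F\right) = 4 + F$)
$B{\left(O \right)} = -4 + \frac{i \sqrt{22}}{8}$
$\frac{B{\left(U{\left(0,12 \right)} \right)}}{35772} + \frac{f{\left(125 \right)}}{-40414} = \frac{-4 + \frac{i \sqrt{22}}{8}}{35772} + \frac{4 + 125}{-40414} = \left(-4 + \frac{i \sqrt{22}}{8}\right) \frac{1}{35772} + 129 \left(- \frac{1}{40414}\right) = \left(- \frac{1}{8943} + \frac{i \sqrt{22}}{286176}\right) - \frac{129}{40414} = - \frac{108551}{32856582} + \frac{i \sqrt{22}}{286176}$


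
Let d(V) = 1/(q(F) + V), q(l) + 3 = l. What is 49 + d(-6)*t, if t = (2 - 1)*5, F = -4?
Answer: 632/13 ≈ 48.615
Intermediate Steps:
q(l) = -3 + l
t = 5 (t = 1*5 = 5)
d(V) = 1/(-7 + V) (d(V) = 1/((-3 - 4) + V) = 1/(-7 + V))
49 + d(-6)*t = 49 + 5/(-7 - 6) = 49 + 5/(-13) = 49 - 1/13*5 = 49 - 5/13 = 632/13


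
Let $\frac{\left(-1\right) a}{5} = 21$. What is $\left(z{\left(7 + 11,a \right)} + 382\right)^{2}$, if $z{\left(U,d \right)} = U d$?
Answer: $2274064$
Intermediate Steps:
$a = -105$ ($a = \left(-5\right) 21 = -105$)
$\left(z{\left(7 + 11,a \right)} + 382\right)^{2} = \left(\left(7 + 11\right) \left(-105\right) + 382\right)^{2} = \left(18 \left(-105\right) + 382\right)^{2} = \left(-1890 + 382\right)^{2} = \left(-1508\right)^{2} = 2274064$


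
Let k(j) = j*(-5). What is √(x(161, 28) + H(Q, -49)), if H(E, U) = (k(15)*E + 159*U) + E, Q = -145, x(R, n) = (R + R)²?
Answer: 3*√11847 ≈ 326.53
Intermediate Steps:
x(R, n) = 4*R² (x(R, n) = (2*R)² = 4*R²)
k(j) = -5*j
H(E, U) = -74*E + 159*U (H(E, U) = ((-5*15)*E + 159*U) + E = (-75*E + 159*U) + E = -74*E + 159*U)
√(x(161, 28) + H(Q, -49)) = √(4*161² + (-74*(-145) + 159*(-49))) = √(4*25921 + (10730 - 7791)) = √(103684 + 2939) = √106623 = 3*√11847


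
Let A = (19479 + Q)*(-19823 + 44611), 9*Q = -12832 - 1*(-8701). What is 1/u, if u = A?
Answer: 1/471467760 ≈ 2.1210e-9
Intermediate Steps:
Q = -459 (Q = (-12832 - 1*(-8701))/9 = (-12832 + 8701)/9 = (⅑)*(-4131) = -459)
A = 471467760 (A = (19479 - 459)*(-19823 + 44611) = 19020*24788 = 471467760)
u = 471467760
1/u = 1/471467760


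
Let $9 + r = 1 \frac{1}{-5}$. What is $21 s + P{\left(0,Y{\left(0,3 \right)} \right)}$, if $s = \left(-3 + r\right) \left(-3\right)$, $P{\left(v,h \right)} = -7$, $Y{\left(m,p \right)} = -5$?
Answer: $\frac{3808}{5} \approx 761.6$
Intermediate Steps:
$r = - \frac{46}{5}$ ($r = -9 + 1 \frac{1}{-5} = -9 + 1 \left(- \frac{1}{5}\right) = -9 - \frac{1}{5} = - \frac{46}{5} \approx -9.2$)
$s = \frac{183}{5}$ ($s = \left(-3 - \frac{46}{5}\right) \left(-3\right) = \left(- \frac{61}{5}\right) \left(-3\right) = \frac{183}{5} \approx 36.6$)
$21 s + P{\left(0,Y{\left(0,3 \right)} \right)} = 21 \cdot \frac{183}{5} - 7 = \frac{3843}{5} - 7 = \frac{3808}{5}$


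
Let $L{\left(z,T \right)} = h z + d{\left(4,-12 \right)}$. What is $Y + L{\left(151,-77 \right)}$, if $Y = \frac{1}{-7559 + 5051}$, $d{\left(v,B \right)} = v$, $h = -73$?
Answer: $- \frac{27635653}{2508} \approx -11019.0$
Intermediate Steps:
$L{\left(z,T \right)} = 4 - 73 z$ ($L{\left(z,T \right)} = - 73 z + 4 = 4 - 73 z$)
$Y = - \frac{1}{2508}$ ($Y = \frac{1}{-2508} = - \frac{1}{2508} \approx -0.00039872$)
$Y + L{\left(151,-77 \right)} = - \frac{1}{2508} + \left(4 - 11023\right) = - \frac{1}{2508} - 11019 = - \frac{27635653}{2508}$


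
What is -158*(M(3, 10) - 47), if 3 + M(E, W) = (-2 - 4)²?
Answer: 2212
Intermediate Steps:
M(E, W) = 33 (M(E, W) = -3 + (-2 - 4)² = -3 + (-6)² = -3 + 36 = 33)
-158*(M(3, 10) - 47) = -158*(33 - 47) = -158*(-14) = 2212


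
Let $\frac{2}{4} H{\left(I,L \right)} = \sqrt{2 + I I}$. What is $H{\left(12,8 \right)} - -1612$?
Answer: $1612 + 2 \sqrt{146} \approx 1636.2$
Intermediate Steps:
$H{\left(I,L \right)} = 2 \sqrt{2 + I^{2}}$ ($H{\left(I,L \right)} = 2 \sqrt{2 + I I} = 2 \sqrt{2 + I^{2}}$)
$H{\left(12,8 \right)} - -1612 = 2 \sqrt{2 + 12^{2}} - -1612 = 2 \sqrt{2 + 144} + 1612 = 2 \sqrt{146} + 1612 = 1612 + 2 \sqrt{146}$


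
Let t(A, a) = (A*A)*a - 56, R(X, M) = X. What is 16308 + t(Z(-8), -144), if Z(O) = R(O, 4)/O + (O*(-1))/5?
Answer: 381964/25 ≈ 15279.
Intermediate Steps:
Z(O) = 1 - O/5 (Z(O) = O/O + (O*(-1))/5 = 1 - O*(⅕) = 1 - O/5)
t(A, a) = -56 + a*A² (t(A, a) = A²*a - 56 = a*A² - 56 = -56 + a*A²)
16308 + t(Z(-8), -144) = 16308 + (-56 - 144*(1 - ⅕*(-8))²) = 16308 + (-56 - 144*(1 + 8/5)²) = 16308 + (-56 - 144*(13/5)²) = 16308 + (-56 - 144*169/25) = 16308 + (-56 - 24336/25) = 16308 - 25736/25 = 381964/25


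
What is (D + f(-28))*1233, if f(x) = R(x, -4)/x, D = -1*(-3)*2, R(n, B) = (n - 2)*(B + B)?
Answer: -22194/7 ≈ -3170.6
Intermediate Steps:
R(n, B) = 2*B*(-2 + n) (R(n, B) = (-2 + n)*(2*B) = 2*B*(-2 + n))
D = 6 (D = 3*2 = 6)
f(x) = (16 - 8*x)/x (f(x) = (2*(-4)*(-2 + x))/x = (16 - 8*x)/x)
(D + f(-28))*1233 = (6 + (-8 + 16/(-28)))*1233 = (6 + (-8 + 16*(-1/28)))*1233 = (6 + (-8 - 4/7))*1233 = (6 - 60/7)*1233 = -18/7*1233 = -22194/7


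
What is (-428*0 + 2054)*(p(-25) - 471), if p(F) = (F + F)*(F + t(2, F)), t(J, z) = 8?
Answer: 778466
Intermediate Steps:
p(F) = 2*F*(8 + F) (p(F) = (F + F)*(F + 8) = (2*F)*(8 + F) = 2*F*(8 + F))
(-428*0 + 2054)*(p(-25) - 471) = (-428*0 + 2054)*(2*(-25)*(8 - 25) - 471) = (0 + 2054)*(2*(-25)*(-17) - 471) = 2054*(850 - 471) = 2054*379 = 778466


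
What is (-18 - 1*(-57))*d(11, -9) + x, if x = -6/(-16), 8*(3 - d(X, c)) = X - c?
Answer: 159/8 ≈ 19.875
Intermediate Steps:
d(X, c) = 3 - X/8 + c/8 (d(X, c) = 3 - (X - c)/8 = 3 + (-X/8 + c/8) = 3 - X/8 + c/8)
x = 3/8 (x = -1/16*(-6) = 3/8 ≈ 0.37500)
(-18 - 1*(-57))*d(11, -9) + x = (-18 - 1*(-57))*(3 - ⅛*11 + (⅛)*(-9)) + 3/8 = (-18 + 57)*(3 - 11/8 - 9/8) + 3/8 = 39*(½) + 3/8 = 39/2 + 3/8 = 159/8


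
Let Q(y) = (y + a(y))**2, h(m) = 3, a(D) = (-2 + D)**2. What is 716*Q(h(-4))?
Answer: 11456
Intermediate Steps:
Q(y) = (y + (-2 + y)**2)**2
716*Q(h(-4)) = 716*(3 + (-2 + 3)**2)**2 = 716*(3 + 1**2)**2 = 716*(3 + 1)**2 = 716*4**2 = 716*16 = 11456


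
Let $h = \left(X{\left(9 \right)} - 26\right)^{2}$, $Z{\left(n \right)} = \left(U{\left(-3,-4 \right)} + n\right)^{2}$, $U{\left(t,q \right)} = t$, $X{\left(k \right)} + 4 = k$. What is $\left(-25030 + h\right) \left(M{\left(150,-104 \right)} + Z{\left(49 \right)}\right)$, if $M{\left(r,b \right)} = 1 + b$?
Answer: $-49497657$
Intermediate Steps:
$X{\left(k \right)} = -4 + k$
$Z{\left(n \right)} = \left(-3 + n\right)^{2}$
$h = 441$ ($h = \left(\left(-4 + 9\right) - 26\right)^{2} = \left(5 - 26\right)^{2} = \left(-21\right)^{2} = 441$)
$\left(-25030 + h\right) \left(M{\left(150,-104 \right)} + Z{\left(49 \right)}\right) = \left(-25030 + 441\right) \left(\left(1 - 104\right) + \left(-3 + 49\right)^{2}\right) = - 24589 \left(-103 + 46^{2}\right) = - 24589 \left(-103 + 2116\right) = \left(-24589\right) 2013 = -49497657$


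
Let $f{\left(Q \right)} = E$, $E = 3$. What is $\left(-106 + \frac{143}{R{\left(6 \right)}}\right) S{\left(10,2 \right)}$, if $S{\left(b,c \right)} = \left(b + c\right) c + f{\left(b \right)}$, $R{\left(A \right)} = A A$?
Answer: $- \frac{11019}{4} \approx -2754.8$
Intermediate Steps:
$f{\left(Q \right)} = 3$
$R{\left(A \right)} = A^{2}$
$S{\left(b,c \right)} = 3 + c \left(b + c\right)$ ($S{\left(b,c \right)} = \left(b + c\right) c + 3 = c \left(b + c\right) + 3 = 3 + c \left(b + c\right)$)
$\left(-106 + \frac{143}{R{\left(6 \right)}}\right) S{\left(10,2 \right)} = \left(-106 + \frac{143}{6^{2}}\right) \left(3 + 2^{2} + 10 \cdot 2\right) = \left(-106 + \frac{143}{36}\right) \left(3 + 4 + 20\right) = \left(-106 + 143 \cdot \frac{1}{36}\right) 27 = \left(-106 + \frac{143}{36}\right) 27 = \left(- \frac{3673}{36}\right) 27 = - \frac{11019}{4}$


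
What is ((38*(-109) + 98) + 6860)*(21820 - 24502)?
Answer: -7552512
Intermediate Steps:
((38*(-109) + 98) + 6860)*(21820 - 24502) = ((-4142 + 98) + 6860)*(-2682) = (-4044 + 6860)*(-2682) = 2816*(-2682) = -7552512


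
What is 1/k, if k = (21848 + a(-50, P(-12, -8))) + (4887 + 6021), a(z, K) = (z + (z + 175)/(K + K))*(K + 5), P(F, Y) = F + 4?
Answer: 16/526871 ≈ 3.0368e-5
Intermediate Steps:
P(F, Y) = 4 + F
a(z, K) = (5 + K)*(z + (175 + z)/(2*K)) (a(z, K) = (z + (175 + z)/((2*K)))*(5 + K) = (z + (175 + z)*(1/(2*K)))*(5 + K) = (z + (175 + z)/(2*K))*(5 + K) = (5 + K)*(z + (175 + z)/(2*K)))
k = 526871/16 (k = (21848 + (875 + 5*(-50) + (4 - 12)*(175 + 11*(-50) + 2*(4 - 12)*(-50)))/(2*(4 - 12))) + (4887 + 6021) = (21848 + (½)*(875 - 250 - 8*(175 - 550 + 2*(-8)*(-50)))/(-8)) + 10908 = (21848 + (½)*(-⅛)*(875 - 250 - 8*(175 - 550 + 800))) + 10908 = (21848 + (½)*(-⅛)*(875 - 250 - 8*425)) + 10908 = (21848 + (½)*(-⅛)*(875 - 250 - 3400)) + 10908 = (21848 + (½)*(-⅛)*(-2775)) + 10908 = (21848 + 2775/16) + 10908 = 352343/16 + 10908 = 526871/16 ≈ 32929.)
1/k = 1/(526871/16) = 16/526871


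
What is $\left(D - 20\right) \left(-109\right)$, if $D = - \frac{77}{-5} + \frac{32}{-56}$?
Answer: $\frac{19729}{35} \approx 563.69$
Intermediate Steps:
$D = \frac{519}{35}$ ($D = \left(-77\right) \left(- \frac{1}{5}\right) + 32 \left(- \frac{1}{56}\right) = \frac{77}{5} - \frac{4}{7} = \frac{519}{35} \approx 14.829$)
$\left(D - 20\right) \left(-109\right) = \left(\frac{519}{35} - 20\right) \left(-109\right) = \left(- \frac{181}{35}\right) \left(-109\right) = \frac{19729}{35}$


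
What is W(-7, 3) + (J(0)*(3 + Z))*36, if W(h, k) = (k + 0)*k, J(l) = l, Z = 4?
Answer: 9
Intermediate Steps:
W(h, k) = k**2 (W(h, k) = k*k = k**2)
W(-7, 3) + (J(0)*(3 + Z))*36 = 3**2 + (0*(3 + 4))*36 = 9 + (0*7)*36 = 9 + 0*36 = 9 + 0 = 9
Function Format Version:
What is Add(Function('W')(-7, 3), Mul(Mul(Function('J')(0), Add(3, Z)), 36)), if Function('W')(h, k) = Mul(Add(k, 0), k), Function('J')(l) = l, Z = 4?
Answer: 9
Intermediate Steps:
Function('W')(h, k) = Pow(k, 2) (Function('W')(h, k) = Mul(k, k) = Pow(k, 2))
Add(Function('W')(-7, 3), Mul(Mul(Function('J')(0), Add(3, Z)), 36)) = Add(Pow(3, 2), Mul(Mul(0, Add(3, 4)), 36)) = Add(9, Mul(Mul(0, 7), 36)) = Add(9, Mul(0, 36)) = Add(9, 0) = 9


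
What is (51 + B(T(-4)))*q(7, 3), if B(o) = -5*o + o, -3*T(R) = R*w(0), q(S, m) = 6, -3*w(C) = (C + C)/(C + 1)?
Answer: 306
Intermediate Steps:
w(C) = -2*C/(3*(1 + C)) (w(C) = -(C + C)/(3*(C + 1)) = -2*C/(3*(1 + C)))
T(R) = 0 (T(R) = -R*(-2*0/(3 + 3*0))/3 = -R*(-2*0/(3 + 0))/3 = -R*(-2*0/3)/3 = -R*(-2*0*1/3)/3 = -R*0/3 = -1/3*0 = 0)
B(o) = -4*o
(51 + B(T(-4)))*q(7, 3) = (51 - 4*0)*6 = (51 + 0)*6 = 51*6 = 306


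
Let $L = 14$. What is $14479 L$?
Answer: $202706$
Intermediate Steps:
$14479 L = 14479 \cdot 14 = 202706$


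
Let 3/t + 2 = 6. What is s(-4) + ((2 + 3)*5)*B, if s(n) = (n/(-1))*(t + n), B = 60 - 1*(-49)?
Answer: 2712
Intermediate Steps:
B = 109 (B = 60 + 49 = 109)
t = ¾ (t = 3/(-2 + 6) = 3/4 = 3*(¼) = ¾ ≈ 0.75000)
s(n) = -n*(¾ + n) (s(n) = (n/(-1))*(¾ + n) = (n*(-1))*(¾ + n) = (-n)*(¾ + n) = -n*(¾ + n))
s(-4) + ((2 + 3)*5)*B = -¼*(-4)*(3 + 4*(-4)) + ((2 + 3)*5)*109 = -¼*(-4)*(3 - 16) + (5*5)*109 = -¼*(-4)*(-13) + 25*109 = -13 + 2725 = 2712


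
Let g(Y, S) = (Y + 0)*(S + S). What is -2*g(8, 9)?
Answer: -288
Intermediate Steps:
g(Y, S) = 2*S*Y (g(Y, S) = Y*(2*S) = 2*S*Y)
-2*g(8, 9) = -4*9*8 = -2*144 = -288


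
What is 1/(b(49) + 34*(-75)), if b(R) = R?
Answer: -1/2501 ≈ -0.00039984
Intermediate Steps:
1/(b(49) + 34*(-75)) = 1/(49 + 34*(-75)) = 1/(49 - 2550) = 1/(-2501) = -1/2501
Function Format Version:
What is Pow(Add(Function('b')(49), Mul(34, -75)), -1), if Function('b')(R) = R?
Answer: Rational(-1, 2501) ≈ -0.00039984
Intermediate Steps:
Pow(Add(Function('b')(49), Mul(34, -75)), -1) = Pow(Add(49, Mul(34, -75)), -1) = Pow(Add(49, -2550), -1) = Pow(-2501, -1) = Rational(-1, 2501)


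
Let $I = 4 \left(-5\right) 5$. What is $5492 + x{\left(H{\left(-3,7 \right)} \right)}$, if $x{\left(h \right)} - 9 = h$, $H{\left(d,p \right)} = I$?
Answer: $5401$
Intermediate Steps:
$I = -100$ ($I = \left(-20\right) 5 = -100$)
$H{\left(d,p \right)} = -100$
$x{\left(h \right)} = 9 + h$
$5492 + x{\left(H{\left(-3,7 \right)} \right)} = 5492 + \left(9 - 100\right) = 5492 - 91 = 5401$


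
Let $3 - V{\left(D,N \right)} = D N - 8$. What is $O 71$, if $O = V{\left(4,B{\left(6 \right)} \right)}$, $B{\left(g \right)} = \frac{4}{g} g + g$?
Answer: $-2059$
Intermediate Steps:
$B{\left(g \right)} = 4 + g$
$V{\left(D,N \right)} = 11 - D N$ ($V{\left(D,N \right)} = 3 - \left(D N - 8\right) = 3 - \left(-8 + D N\right) = 11 - D N$)
$O = -29$ ($O = 11 - 4 \left(4 + 6\right) = 11 - 4 \cdot 10 = 11 - 40 = -29$)
$O 71 = \left(-29\right) 71 = -2059$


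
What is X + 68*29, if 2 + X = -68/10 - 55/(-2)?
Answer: 19907/10 ≈ 1990.7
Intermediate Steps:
X = 187/10 (X = -2 + (-68/10 - 55/(-2)) = -2 + (-68*⅒ - 55*(-½)) = -2 + (-34/5 + 55/2) = -2 + 207/10 = 187/10 ≈ 18.700)
X + 68*29 = 187/10 + 68*29 = 187/10 + 1972 = 19907/10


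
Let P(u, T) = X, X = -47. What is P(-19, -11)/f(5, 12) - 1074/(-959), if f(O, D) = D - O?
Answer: -5365/959 ≈ -5.5944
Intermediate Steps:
P(u, T) = -47
P(-19, -11)/f(5, 12) - 1074/(-959) = -47/(12 - 1*5) - 1074/(-959) = -47/(12 - 5) - 1074*(-1/959) = -47/7 + 1074/959 = -5365/959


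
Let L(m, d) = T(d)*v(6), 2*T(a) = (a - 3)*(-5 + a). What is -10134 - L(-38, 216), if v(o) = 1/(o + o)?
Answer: -96053/8 ≈ -12007.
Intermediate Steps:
T(a) = (-5 + a)*(-3 + a)/2 (T(a) = ((a - 3)*(-5 + a))/2 = ((-3 + a)*(-5 + a))/2 = ((-5 + a)*(-3 + a))/2 = (-5 + a)*(-3 + a)/2)
v(o) = 1/(2*o)
L(m, d) = 5/8 - d/3 + d²/24 (L(m, d) = (15/2 + d²/2 - 4*d)*((½)/6) = (15/2 + d²/2 - 4*d)*((½)*(⅙)) = (15/2 + d²/2 - 4*d)*(1/12) = 5/8 - d/3 + d²/24)
-10134 - L(-38, 216) = -10134 - (5/8 - ⅓*216 + (1/24)*216²) = -10134 - (5/8 - 72 + (1/24)*46656) = -10134 - (5/8 - 72 + 1944) = -10134 - 1*14981/8 = -10134 - 14981/8 = -96053/8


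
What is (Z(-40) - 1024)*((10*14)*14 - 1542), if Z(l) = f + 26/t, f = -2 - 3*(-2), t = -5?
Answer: -2142668/5 ≈ -4.2853e+5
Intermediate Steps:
f = 4 (f = -2 + 6 = 4)
Z(l) = -6/5 (Z(l) = 4 + 26/(-5) = 4 + 26*(-⅕) = 4 - 26/5 = -6/5)
(Z(-40) - 1024)*((10*14)*14 - 1542) = (-6/5 - 1024)*((10*14)*14 - 1542) = -5126*(140*14 - 1542)/5 = -5126*(1960 - 1542)/5 = -5126/5*418 = -2142668/5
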